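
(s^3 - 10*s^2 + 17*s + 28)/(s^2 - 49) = (s^2 - 3*s - 4)/(s + 7)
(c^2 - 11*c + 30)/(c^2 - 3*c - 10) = (c - 6)/(c + 2)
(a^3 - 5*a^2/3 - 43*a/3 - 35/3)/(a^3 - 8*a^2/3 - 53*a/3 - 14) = (a - 5)/(a - 6)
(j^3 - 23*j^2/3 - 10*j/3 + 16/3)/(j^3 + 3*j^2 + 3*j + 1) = (3*j^2 - 26*j + 16)/(3*(j^2 + 2*j + 1))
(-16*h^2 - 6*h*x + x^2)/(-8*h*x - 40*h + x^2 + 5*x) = (2*h + x)/(x + 5)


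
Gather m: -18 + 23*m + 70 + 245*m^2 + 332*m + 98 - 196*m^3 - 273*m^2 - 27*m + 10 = -196*m^3 - 28*m^2 + 328*m + 160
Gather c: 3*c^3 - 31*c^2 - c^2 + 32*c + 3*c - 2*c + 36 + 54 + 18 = 3*c^3 - 32*c^2 + 33*c + 108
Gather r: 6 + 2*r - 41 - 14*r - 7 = -12*r - 42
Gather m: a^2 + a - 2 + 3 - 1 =a^2 + a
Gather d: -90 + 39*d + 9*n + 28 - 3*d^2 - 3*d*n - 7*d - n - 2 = -3*d^2 + d*(32 - 3*n) + 8*n - 64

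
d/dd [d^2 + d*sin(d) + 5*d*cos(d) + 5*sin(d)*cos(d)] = -5*d*sin(d) + d*cos(d) + 2*d + sin(d) + 5*cos(d) + 5*cos(2*d)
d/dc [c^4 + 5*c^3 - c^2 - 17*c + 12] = 4*c^3 + 15*c^2 - 2*c - 17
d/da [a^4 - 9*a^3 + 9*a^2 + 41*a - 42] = 4*a^3 - 27*a^2 + 18*a + 41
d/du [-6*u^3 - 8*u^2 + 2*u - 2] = -18*u^2 - 16*u + 2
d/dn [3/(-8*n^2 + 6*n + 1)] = 6*(8*n - 3)/(-8*n^2 + 6*n + 1)^2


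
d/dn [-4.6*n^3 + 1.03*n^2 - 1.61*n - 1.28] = -13.8*n^2 + 2.06*n - 1.61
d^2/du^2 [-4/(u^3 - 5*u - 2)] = 8*(3*u*(-u^3 + 5*u + 2) + (3*u^2 - 5)^2)/(-u^3 + 5*u + 2)^3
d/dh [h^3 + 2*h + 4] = 3*h^2 + 2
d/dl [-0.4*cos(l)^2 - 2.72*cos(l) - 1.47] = (0.8*cos(l) + 2.72)*sin(l)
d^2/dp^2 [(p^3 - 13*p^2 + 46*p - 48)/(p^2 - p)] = 4*(17*p^3 - 72*p^2 + 72*p - 24)/(p^3*(p^3 - 3*p^2 + 3*p - 1))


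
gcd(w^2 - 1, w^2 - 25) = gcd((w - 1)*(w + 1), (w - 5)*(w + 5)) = 1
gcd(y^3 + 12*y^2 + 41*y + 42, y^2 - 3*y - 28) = 1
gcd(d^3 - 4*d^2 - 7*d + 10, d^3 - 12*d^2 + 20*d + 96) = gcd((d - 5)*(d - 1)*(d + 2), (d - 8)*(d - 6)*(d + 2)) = d + 2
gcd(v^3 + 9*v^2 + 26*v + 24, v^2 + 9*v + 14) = v + 2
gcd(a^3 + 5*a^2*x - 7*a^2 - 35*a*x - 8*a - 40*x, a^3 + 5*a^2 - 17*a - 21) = a + 1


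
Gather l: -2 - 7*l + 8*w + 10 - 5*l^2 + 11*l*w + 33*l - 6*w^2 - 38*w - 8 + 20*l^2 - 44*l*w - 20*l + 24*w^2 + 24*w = 15*l^2 + l*(6 - 33*w) + 18*w^2 - 6*w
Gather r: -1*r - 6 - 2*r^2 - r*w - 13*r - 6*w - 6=-2*r^2 + r*(-w - 14) - 6*w - 12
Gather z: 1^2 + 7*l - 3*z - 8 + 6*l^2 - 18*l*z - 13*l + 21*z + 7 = 6*l^2 - 6*l + z*(18 - 18*l)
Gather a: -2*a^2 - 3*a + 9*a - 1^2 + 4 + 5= -2*a^2 + 6*a + 8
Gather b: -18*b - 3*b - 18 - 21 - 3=-21*b - 42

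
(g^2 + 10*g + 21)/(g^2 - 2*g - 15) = (g + 7)/(g - 5)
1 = 1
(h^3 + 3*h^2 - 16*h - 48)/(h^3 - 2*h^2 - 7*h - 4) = (h^2 + 7*h + 12)/(h^2 + 2*h + 1)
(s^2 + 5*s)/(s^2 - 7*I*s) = (s + 5)/(s - 7*I)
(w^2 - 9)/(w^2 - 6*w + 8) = (w^2 - 9)/(w^2 - 6*w + 8)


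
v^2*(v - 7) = v^3 - 7*v^2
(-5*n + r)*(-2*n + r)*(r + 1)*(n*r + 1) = 10*n^3*r^2 + 10*n^3*r - 7*n^2*r^3 - 7*n^2*r^2 + 10*n^2*r + 10*n^2 + n*r^4 + n*r^3 - 7*n*r^2 - 7*n*r + r^3 + r^2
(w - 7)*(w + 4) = w^2 - 3*w - 28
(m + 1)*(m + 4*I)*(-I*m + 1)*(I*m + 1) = m^4 + m^3 + 4*I*m^3 + m^2 + 4*I*m^2 + m + 4*I*m + 4*I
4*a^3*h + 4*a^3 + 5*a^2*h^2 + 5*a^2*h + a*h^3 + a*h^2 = (a + h)*(4*a + h)*(a*h + a)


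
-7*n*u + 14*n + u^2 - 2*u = (-7*n + u)*(u - 2)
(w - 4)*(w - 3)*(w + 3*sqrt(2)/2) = w^3 - 7*w^2 + 3*sqrt(2)*w^2/2 - 21*sqrt(2)*w/2 + 12*w + 18*sqrt(2)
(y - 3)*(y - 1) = y^2 - 4*y + 3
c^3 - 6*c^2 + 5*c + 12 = (c - 4)*(c - 3)*(c + 1)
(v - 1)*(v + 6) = v^2 + 5*v - 6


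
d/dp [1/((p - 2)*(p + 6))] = 2*(-p - 2)/(p^4 + 8*p^3 - 8*p^2 - 96*p + 144)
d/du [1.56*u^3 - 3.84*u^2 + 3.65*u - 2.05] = 4.68*u^2 - 7.68*u + 3.65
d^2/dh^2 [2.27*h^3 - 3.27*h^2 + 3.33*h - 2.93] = 13.62*h - 6.54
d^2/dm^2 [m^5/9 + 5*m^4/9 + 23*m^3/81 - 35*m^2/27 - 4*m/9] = 20*m^3/9 + 20*m^2/3 + 46*m/27 - 70/27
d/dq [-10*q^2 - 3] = -20*q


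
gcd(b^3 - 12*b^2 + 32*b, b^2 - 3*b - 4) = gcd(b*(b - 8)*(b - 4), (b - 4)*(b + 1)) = b - 4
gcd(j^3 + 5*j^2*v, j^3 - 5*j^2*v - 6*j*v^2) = j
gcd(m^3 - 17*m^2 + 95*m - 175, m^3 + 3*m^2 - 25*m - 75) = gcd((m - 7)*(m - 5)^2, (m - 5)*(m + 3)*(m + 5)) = m - 5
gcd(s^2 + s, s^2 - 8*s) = s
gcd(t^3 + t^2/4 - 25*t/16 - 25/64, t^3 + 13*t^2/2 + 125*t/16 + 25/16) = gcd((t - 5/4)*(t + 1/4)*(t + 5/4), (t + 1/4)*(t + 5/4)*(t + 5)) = t^2 + 3*t/2 + 5/16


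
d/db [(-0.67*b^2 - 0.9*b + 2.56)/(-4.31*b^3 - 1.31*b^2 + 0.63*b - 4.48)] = (-2.8877*b^4 - 7.758*b^3 + 31.4997*b^2 + 12.7104*b + 2.4192)/(18.5761*b^6 + 11.2922*b^5 - 3.7145*b^4 + 36.967*b^3 + 12.1345*b^2 - 5.6448*b + 20.0704)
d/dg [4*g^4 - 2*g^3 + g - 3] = 16*g^3 - 6*g^2 + 1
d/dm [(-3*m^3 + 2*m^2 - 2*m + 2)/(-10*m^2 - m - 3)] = (30*m^4 + 6*m^3 + 5*m^2 + 28*m + 8)/(100*m^4 + 20*m^3 + 61*m^2 + 6*m + 9)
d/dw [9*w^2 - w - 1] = 18*w - 1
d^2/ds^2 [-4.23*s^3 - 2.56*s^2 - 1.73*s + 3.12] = -25.38*s - 5.12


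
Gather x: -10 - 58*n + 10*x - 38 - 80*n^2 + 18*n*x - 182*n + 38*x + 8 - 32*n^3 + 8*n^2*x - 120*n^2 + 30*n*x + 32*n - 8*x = -32*n^3 - 200*n^2 - 208*n + x*(8*n^2 + 48*n + 40) - 40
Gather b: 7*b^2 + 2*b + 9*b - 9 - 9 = 7*b^2 + 11*b - 18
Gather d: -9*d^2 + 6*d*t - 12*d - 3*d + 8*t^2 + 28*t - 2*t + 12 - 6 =-9*d^2 + d*(6*t - 15) + 8*t^2 + 26*t + 6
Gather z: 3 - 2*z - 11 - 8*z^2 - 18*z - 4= -8*z^2 - 20*z - 12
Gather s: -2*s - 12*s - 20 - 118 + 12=-14*s - 126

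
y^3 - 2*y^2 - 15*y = y*(y - 5)*(y + 3)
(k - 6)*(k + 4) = k^2 - 2*k - 24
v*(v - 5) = v^2 - 5*v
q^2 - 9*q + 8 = (q - 8)*(q - 1)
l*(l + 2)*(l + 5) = l^3 + 7*l^2 + 10*l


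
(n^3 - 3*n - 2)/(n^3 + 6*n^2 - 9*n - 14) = (n + 1)/(n + 7)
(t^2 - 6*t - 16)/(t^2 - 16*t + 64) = (t + 2)/(t - 8)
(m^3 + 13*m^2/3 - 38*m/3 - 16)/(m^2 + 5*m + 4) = (m^2 + 10*m/3 - 16)/(m + 4)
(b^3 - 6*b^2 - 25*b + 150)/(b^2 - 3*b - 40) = (b^2 - 11*b + 30)/(b - 8)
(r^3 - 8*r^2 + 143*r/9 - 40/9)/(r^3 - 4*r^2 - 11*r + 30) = (r^2 - 3*r + 8/9)/(r^2 + r - 6)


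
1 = 1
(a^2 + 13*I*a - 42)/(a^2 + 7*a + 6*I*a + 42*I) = (a + 7*I)/(a + 7)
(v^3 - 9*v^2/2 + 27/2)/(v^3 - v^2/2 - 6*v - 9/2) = (v - 3)/(v + 1)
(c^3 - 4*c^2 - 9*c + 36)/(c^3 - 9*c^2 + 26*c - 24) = (c + 3)/(c - 2)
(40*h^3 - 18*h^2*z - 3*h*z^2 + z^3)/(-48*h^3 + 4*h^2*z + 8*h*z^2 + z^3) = (-5*h + z)/(6*h + z)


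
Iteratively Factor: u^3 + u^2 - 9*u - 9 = (u + 1)*(u^2 - 9) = (u + 1)*(u + 3)*(u - 3)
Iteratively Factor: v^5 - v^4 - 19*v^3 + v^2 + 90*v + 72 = (v + 1)*(v^4 - 2*v^3 - 17*v^2 + 18*v + 72) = (v - 4)*(v + 1)*(v^3 + 2*v^2 - 9*v - 18) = (v - 4)*(v + 1)*(v + 2)*(v^2 - 9) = (v - 4)*(v - 3)*(v + 1)*(v + 2)*(v + 3)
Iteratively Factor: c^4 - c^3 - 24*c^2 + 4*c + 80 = (c - 5)*(c^3 + 4*c^2 - 4*c - 16) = (c - 5)*(c + 4)*(c^2 - 4) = (c - 5)*(c - 2)*(c + 4)*(c + 2)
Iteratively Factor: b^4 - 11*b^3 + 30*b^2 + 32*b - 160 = (b + 2)*(b^3 - 13*b^2 + 56*b - 80) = (b - 5)*(b + 2)*(b^2 - 8*b + 16) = (b - 5)*(b - 4)*(b + 2)*(b - 4)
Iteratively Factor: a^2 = (a)*(a)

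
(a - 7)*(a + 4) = a^2 - 3*a - 28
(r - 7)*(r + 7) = r^2 - 49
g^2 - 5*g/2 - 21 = (g - 6)*(g + 7/2)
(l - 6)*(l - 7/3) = l^2 - 25*l/3 + 14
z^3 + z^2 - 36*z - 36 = (z - 6)*(z + 1)*(z + 6)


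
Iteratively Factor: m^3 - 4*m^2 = (m - 4)*(m^2) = m*(m - 4)*(m)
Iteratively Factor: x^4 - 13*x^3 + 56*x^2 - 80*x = (x - 4)*(x^3 - 9*x^2 + 20*x) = (x - 4)^2*(x^2 - 5*x) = (x - 5)*(x - 4)^2*(x)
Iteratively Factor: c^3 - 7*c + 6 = (c + 3)*(c^2 - 3*c + 2) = (c - 1)*(c + 3)*(c - 2)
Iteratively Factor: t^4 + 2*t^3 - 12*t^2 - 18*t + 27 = (t + 3)*(t^3 - t^2 - 9*t + 9) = (t - 3)*(t + 3)*(t^2 + 2*t - 3) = (t - 3)*(t - 1)*(t + 3)*(t + 3)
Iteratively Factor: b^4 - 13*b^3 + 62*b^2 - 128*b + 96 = (b - 4)*(b^3 - 9*b^2 + 26*b - 24) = (b - 4)^2*(b^2 - 5*b + 6) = (b - 4)^2*(b - 2)*(b - 3)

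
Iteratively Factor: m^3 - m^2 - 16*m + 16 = (m - 1)*(m^2 - 16) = (m - 4)*(m - 1)*(m + 4)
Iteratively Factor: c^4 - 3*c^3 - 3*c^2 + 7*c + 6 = (c - 2)*(c^3 - c^2 - 5*c - 3) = (c - 2)*(c + 1)*(c^2 - 2*c - 3) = (c - 3)*(c - 2)*(c + 1)*(c + 1)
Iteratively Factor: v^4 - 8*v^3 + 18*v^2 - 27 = (v + 1)*(v^3 - 9*v^2 + 27*v - 27) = (v - 3)*(v + 1)*(v^2 - 6*v + 9) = (v - 3)^2*(v + 1)*(v - 3)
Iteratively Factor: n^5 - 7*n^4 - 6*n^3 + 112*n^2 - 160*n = (n)*(n^4 - 7*n^3 - 6*n^2 + 112*n - 160) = n*(n - 2)*(n^3 - 5*n^2 - 16*n + 80) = n*(n - 4)*(n - 2)*(n^2 - n - 20) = n*(n - 4)*(n - 2)*(n + 4)*(n - 5)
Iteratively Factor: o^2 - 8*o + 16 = (o - 4)*(o - 4)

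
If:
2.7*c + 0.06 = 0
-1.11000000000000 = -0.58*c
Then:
No Solution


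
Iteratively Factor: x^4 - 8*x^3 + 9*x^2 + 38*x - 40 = (x - 4)*(x^3 - 4*x^2 - 7*x + 10) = (x - 5)*(x - 4)*(x^2 + x - 2) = (x - 5)*(x - 4)*(x + 2)*(x - 1)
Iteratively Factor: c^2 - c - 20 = (c + 4)*(c - 5)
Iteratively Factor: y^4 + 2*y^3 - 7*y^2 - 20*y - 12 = (y + 2)*(y^3 - 7*y - 6) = (y - 3)*(y + 2)*(y^2 + 3*y + 2) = (y - 3)*(y + 2)^2*(y + 1)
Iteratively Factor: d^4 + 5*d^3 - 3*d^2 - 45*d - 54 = (d - 3)*(d^3 + 8*d^2 + 21*d + 18) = (d - 3)*(d + 3)*(d^2 + 5*d + 6) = (d - 3)*(d + 3)^2*(d + 2)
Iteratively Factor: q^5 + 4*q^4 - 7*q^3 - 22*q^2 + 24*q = (q + 4)*(q^4 - 7*q^2 + 6*q) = q*(q + 4)*(q^3 - 7*q + 6) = q*(q - 1)*(q + 4)*(q^2 + q - 6) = q*(q - 2)*(q - 1)*(q + 4)*(q + 3)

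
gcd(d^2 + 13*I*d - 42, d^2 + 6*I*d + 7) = d + 7*I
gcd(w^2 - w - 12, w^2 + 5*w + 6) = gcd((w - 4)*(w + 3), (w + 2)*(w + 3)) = w + 3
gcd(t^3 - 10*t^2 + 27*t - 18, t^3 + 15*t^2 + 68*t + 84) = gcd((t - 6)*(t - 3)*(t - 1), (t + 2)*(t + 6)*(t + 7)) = 1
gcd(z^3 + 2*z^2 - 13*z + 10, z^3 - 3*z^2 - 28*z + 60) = z^2 + 3*z - 10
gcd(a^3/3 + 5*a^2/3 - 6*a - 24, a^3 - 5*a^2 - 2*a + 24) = a - 4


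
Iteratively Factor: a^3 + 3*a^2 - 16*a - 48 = (a + 4)*(a^2 - a - 12) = (a - 4)*(a + 4)*(a + 3)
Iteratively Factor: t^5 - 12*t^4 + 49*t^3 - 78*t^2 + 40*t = (t - 5)*(t^4 - 7*t^3 + 14*t^2 - 8*t) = (t - 5)*(t - 4)*(t^3 - 3*t^2 + 2*t) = (t - 5)*(t - 4)*(t - 1)*(t^2 - 2*t) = t*(t - 5)*(t - 4)*(t - 1)*(t - 2)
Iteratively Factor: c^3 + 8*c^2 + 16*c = (c)*(c^2 + 8*c + 16) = c*(c + 4)*(c + 4)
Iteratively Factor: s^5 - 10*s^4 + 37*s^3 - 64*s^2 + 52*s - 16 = (s - 4)*(s^4 - 6*s^3 + 13*s^2 - 12*s + 4) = (s - 4)*(s - 2)*(s^3 - 4*s^2 + 5*s - 2) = (s - 4)*(s - 2)^2*(s^2 - 2*s + 1) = (s - 4)*(s - 2)^2*(s - 1)*(s - 1)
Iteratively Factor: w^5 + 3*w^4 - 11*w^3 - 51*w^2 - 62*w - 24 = (w + 2)*(w^4 + w^3 - 13*w^2 - 25*w - 12) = (w + 1)*(w + 2)*(w^3 - 13*w - 12) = (w - 4)*(w + 1)*(w + 2)*(w^2 + 4*w + 3) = (w - 4)*(w + 1)*(w + 2)*(w + 3)*(w + 1)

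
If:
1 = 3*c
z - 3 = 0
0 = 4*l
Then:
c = 1/3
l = 0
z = 3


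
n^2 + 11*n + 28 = (n + 4)*(n + 7)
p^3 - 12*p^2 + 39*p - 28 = (p - 7)*(p - 4)*(p - 1)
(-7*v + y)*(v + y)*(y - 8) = -7*v^2*y + 56*v^2 - 6*v*y^2 + 48*v*y + y^3 - 8*y^2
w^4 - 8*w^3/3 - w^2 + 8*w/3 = w*(w - 8/3)*(w - 1)*(w + 1)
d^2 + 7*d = d*(d + 7)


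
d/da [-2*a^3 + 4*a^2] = 2*a*(4 - 3*a)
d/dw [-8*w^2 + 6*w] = 6 - 16*w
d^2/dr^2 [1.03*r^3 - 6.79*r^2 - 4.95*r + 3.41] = 6.18*r - 13.58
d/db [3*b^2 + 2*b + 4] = 6*b + 2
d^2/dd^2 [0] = 0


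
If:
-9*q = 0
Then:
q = 0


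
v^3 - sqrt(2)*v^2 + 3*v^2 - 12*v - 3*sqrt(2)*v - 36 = (v + 3)*(v - 3*sqrt(2))*(v + 2*sqrt(2))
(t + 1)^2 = t^2 + 2*t + 1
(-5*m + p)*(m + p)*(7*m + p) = -35*m^3 - 33*m^2*p + 3*m*p^2 + p^3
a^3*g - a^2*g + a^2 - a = a*(a - 1)*(a*g + 1)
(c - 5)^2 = c^2 - 10*c + 25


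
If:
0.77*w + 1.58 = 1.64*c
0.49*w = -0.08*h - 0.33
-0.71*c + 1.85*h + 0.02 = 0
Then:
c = 0.63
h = 0.23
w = -0.71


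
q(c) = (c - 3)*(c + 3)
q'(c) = 2*c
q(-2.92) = -0.47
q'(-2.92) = -5.84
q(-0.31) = -8.90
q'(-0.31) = -0.62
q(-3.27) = 1.69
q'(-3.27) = -6.54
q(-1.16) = -7.65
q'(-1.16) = -2.32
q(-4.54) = 11.61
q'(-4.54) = -9.08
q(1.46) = -6.87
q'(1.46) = 2.92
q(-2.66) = -1.92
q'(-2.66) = -5.32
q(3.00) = 0.00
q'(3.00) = 6.00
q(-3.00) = 0.00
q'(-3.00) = -6.00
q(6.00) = 27.00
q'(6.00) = 12.00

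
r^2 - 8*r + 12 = (r - 6)*(r - 2)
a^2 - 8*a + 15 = (a - 5)*(a - 3)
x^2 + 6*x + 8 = (x + 2)*(x + 4)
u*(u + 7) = u^2 + 7*u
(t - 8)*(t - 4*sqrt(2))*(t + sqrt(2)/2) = t^3 - 8*t^2 - 7*sqrt(2)*t^2/2 - 4*t + 28*sqrt(2)*t + 32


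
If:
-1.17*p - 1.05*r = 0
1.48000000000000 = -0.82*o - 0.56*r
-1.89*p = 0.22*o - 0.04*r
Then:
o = -1.66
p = 0.19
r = -0.21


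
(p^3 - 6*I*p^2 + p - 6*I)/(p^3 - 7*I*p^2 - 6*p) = (p + I)/p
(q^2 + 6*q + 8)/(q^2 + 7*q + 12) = (q + 2)/(q + 3)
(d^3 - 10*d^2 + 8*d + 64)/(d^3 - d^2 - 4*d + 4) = (d^2 - 12*d + 32)/(d^2 - 3*d + 2)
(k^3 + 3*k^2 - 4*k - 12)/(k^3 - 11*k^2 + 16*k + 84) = (k^2 + k - 6)/(k^2 - 13*k + 42)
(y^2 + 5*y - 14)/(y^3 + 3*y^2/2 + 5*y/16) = 16*(y^2 + 5*y - 14)/(y*(16*y^2 + 24*y + 5))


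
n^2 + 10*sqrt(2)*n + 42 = (n + 3*sqrt(2))*(n + 7*sqrt(2))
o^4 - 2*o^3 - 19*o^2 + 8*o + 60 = (o - 5)*(o - 2)*(o + 2)*(o + 3)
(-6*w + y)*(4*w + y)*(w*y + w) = -24*w^3*y - 24*w^3 - 2*w^2*y^2 - 2*w^2*y + w*y^3 + w*y^2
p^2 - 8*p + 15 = (p - 5)*(p - 3)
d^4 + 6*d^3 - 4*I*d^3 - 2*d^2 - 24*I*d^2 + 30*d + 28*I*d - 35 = (d - 1)*(d + 7)*(d - 5*I)*(d + I)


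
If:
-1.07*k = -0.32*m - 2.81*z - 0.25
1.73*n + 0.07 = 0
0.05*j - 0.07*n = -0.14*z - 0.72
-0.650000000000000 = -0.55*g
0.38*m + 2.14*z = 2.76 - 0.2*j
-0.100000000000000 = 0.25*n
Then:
No Solution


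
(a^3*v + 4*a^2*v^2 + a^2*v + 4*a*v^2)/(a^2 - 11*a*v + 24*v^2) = a*v*(a^2 + 4*a*v + a + 4*v)/(a^2 - 11*a*v + 24*v^2)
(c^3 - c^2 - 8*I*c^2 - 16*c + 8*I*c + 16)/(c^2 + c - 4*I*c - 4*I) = (c^2 - c*(1 + 4*I) + 4*I)/(c + 1)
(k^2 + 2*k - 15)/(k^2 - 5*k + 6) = (k + 5)/(k - 2)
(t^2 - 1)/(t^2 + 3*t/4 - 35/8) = 8*(t^2 - 1)/(8*t^2 + 6*t - 35)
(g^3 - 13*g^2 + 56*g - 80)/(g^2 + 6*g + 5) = (g^3 - 13*g^2 + 56*g - 80)/(g^2 + 6*g + 5)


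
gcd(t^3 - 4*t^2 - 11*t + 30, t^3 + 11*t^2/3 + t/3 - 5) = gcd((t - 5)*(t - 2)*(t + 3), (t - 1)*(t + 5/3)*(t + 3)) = t + 3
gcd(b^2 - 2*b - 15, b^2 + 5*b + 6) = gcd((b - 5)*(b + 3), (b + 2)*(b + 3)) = b + 3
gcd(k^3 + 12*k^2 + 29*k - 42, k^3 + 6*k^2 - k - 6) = k^2 + 5*k - 6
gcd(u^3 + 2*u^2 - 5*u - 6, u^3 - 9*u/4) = 1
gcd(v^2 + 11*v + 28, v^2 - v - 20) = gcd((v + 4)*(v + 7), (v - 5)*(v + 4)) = v + 4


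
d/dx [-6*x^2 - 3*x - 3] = -12*x - 3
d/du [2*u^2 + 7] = 4*u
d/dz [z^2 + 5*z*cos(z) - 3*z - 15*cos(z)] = -5*z*sin(z) + 2*z + 15*sin(z) + 5*cos(z) - 3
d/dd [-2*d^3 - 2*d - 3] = -6*d^2 - 2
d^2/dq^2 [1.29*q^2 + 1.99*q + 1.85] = 2.58000000000000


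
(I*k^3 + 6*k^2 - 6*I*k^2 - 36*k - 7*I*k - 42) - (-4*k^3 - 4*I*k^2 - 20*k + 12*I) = 4*k^3 + I*k^3 + 6*k^2 - 2*I*k^2 - 16*k - 7*I*k - 42 - 12*I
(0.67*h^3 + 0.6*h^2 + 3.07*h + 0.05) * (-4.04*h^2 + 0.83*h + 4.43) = -2.7068*h^5 - 1.8679*h^4 - 8.9367*h^3 + 5.0041*h^2 + 13.6416*h + 0.2215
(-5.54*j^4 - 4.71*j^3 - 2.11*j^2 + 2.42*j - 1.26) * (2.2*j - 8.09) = -12.188*j^5 + 34.4566*j^4 + 33.4619*j^3 + 22.3939*j^2 - 22.3498*j + 10.1934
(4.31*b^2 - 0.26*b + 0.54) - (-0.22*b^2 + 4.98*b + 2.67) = 4.53*b^2 - 5.24*b - 2.13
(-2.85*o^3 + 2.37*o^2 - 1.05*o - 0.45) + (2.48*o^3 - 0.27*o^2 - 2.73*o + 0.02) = -0.37*o^3 + 2.1*o^2 - 3.78*o - 0.43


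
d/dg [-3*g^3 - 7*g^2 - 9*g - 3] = -9*g^2 - 14*g - 9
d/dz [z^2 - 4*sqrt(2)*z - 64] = 2*z - 4*sqrt(2)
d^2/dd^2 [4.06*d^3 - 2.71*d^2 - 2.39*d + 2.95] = 24.36*d - 5.42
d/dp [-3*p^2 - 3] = -6*p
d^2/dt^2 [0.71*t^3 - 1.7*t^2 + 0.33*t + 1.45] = 4.26*t - 3.4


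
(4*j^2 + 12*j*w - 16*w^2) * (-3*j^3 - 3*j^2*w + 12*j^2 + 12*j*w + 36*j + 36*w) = -12*j^5 - 48*j^4*w + 48*j^4 + 12*j^3*w^2 + 192*j^3*w + 144*j^3 + 48*j^2*w^3 - 48*j^2*w^2 + 576*j^2*w - 192*j*w^3 - 144*j*w^2 - 576*w^3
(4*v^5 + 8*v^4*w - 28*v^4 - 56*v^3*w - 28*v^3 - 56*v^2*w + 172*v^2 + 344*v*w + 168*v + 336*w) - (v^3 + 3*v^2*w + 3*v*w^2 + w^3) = 4*v^5 + 8*v^4*w - 28*v^4 - 56*v^3*w - 29*v^3 - 59*v^2*w + 172*v^2 - 3*v*w^2 + 344*v*w + 168*v - w^3 + 336*w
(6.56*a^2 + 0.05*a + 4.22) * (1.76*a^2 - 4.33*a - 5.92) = 11.5456*a^4 - 28.3168*a^3 - 31.6245*a^2 - 18.5686*a - 24.9824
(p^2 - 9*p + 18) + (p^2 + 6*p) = 2*p^2 - 3*p + 18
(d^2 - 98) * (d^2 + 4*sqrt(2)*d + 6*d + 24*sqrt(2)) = d^4 + 4*sqrt(2)*d^3 + 6*d^3 - 98*d^2 + 24*sqrt(2)*d^2 - 588*d - 392*sqrt(2)*d - 2352*sqrt(2)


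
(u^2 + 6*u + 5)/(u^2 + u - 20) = (u + 1)/(u - 4)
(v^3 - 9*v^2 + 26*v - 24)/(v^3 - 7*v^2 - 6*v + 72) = (v^2 - 5*v + 6)/(v^2 - 3*v - 18)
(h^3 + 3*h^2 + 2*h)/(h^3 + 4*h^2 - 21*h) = (h^2 + 3*h + 2)/(h^2 + 4*h - 21)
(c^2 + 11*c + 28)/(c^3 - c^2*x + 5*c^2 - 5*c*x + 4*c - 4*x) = (-c - 7)/(-c^2 + c*x - c + x)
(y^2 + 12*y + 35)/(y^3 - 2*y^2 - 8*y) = (y^2 + 12*y + 35)/(y*(y^2 - 2*y - 8))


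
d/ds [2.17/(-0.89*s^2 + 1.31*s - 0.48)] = (3.8626*s - 2.8427)/(0.89*s^2 - 1.31*s + 0.48)^2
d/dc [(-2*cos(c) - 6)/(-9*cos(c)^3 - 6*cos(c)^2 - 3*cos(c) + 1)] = 32*(18*cos(c)^3 + 87*cos(c)^2 + 36*cos(c) + 10)*sin(c)/(-24*sin(c)^2 + 39*cos(c) + 9*cos(3*c) + 20)^2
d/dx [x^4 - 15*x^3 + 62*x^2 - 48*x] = 4*x^3 - 45*x^2 + 124*x - 48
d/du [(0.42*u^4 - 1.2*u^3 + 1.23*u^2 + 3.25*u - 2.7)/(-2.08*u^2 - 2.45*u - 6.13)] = (-1.7472*u^5 - 0.591000000000001*u^4 - 4.4184*u^3 + 25.8145*u^2 - 26.3118*u - 26.5375)/(4.3264*u^4 + 10.192*u^3 + 31.5033*u^2 + 30.037*u + 37.5769)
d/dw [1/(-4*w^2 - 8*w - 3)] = 8*(w + 1)/(4*w^2 + 8*w + 3)^2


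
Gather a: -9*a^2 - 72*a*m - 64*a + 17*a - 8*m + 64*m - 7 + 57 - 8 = -9*a^2 + a*(-72*m - 47) + 56*m + 42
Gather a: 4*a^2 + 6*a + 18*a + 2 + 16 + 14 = 4*a^2 + 24*a + 32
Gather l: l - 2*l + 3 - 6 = -l - 3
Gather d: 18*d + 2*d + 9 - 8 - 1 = 20*d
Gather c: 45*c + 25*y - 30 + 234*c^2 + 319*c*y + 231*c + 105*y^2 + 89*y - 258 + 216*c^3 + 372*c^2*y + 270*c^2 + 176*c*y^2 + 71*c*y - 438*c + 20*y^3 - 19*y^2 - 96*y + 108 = 216*c^3 + c^2*(372*y + 504) + c*(176*y^2 + 390*y - 162) + 20*y^3 + 86*y^2 + 18*y - 180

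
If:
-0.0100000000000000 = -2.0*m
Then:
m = 0.00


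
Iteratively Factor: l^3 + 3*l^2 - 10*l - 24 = (l + 4)*(l^2 - l - 6) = (l - 3)*(l + 4)*(l + 2)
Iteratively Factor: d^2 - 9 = (d + 3)*(d - 3)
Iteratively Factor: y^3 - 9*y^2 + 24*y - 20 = (y - 2)*(y^2 - 7*y + 10) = (y - 5)*(y - 2)*(y - 2)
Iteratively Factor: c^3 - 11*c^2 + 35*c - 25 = (c - 5)*(c^2 - 6*c + 5) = (c - 5)^2*(c - 1)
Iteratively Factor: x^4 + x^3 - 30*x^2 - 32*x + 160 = (x + 4)*(x^3 - 3*x^2 - 18*x + 40) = (x - 2)*(x + 4)*(x^2 - x - 20) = (x - 5)*(x - 2)*(x + 4)*(x + 4)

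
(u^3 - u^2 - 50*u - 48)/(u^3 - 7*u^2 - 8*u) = (u + 6)/u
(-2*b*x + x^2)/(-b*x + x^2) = (2*b - x)/(b - x)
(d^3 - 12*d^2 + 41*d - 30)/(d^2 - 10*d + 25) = (d^2 - 7*d + 6)/(d - 5)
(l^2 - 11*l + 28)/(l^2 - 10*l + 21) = (l - 4)/(l - 3)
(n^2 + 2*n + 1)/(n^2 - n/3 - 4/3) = 3*(n + 1)/(3*n - 4)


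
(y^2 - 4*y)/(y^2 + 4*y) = (y - 4)/(y + 4)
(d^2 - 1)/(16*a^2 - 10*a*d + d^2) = (d^2 - 1)/(16*a^2 - 10*a*d + d^2)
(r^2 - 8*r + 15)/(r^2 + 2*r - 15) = (r - 5)/(r + 5)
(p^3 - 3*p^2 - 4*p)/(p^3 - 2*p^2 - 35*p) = (-p^2 + 3*p + 4)/(-p^2 + 2*p + 35)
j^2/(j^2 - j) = j/(j - 1)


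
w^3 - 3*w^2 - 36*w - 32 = (w - 8)*(w + 1)*(w + 4)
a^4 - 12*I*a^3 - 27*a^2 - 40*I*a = a*(a - 8*I)*(a - 5*I)*(a + I)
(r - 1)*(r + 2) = r^2 + r - 2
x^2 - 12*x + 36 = (x - 6)^2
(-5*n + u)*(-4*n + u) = 20*n^2 - 9*n*u + u^2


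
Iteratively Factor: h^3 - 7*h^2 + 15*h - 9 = (h - 3)*(h^2 - 4*h + 3) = (h - 3)*(h - 1)*(h - 3)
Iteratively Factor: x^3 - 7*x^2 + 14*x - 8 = (x - 2)*(x^2 - 5*x + 4) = (x - 4)*(x - 2)*(x - 1)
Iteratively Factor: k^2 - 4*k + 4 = (k - 2)*(k - 2)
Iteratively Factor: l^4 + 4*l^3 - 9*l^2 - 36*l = (l + 3)*(l^3 + l^2 - 12*l) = (l + 3)*(l + 4)*(l^2 - 3*l) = l*(l + 3)*(l + 4)*(l - 3)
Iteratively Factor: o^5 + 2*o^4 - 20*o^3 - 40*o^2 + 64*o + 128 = (o - 2)*(o^4 + 4*o^3 - 12*o^2 - 64*o - 64) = (o - 4)*(o - 2)*(o^3 + 8*o^2 + 20*o + 16) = (o - 4)*(o - 2)*(o + 2)*(o^2 + 6*o + 8) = (o - 4)*(o - 2)*(o + 2)^2*(o + 4)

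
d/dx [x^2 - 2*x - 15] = 2*x - 2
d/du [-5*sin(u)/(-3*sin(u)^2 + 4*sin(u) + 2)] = 5*(3*cos(u)^2 - 5)*cos(u)/(3*sin(u)^2 - 4*sin(u) - 2)^2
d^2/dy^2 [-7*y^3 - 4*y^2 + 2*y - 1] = -42*y - 8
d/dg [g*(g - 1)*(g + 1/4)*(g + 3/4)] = 4*g^3 - 13*g/8 - 3/16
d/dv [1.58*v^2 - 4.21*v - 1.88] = 3.16*v - 4.21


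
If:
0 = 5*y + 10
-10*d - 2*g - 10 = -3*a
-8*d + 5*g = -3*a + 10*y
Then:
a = -11*g - 140/3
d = -7*g/2 - 15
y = -2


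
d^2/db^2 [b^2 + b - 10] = 2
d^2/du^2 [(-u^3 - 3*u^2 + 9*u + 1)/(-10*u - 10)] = (u^3 + 3*u^2 + 3*u + 11)/(5*(u^3 + 3*u^2 + 3*u + 1))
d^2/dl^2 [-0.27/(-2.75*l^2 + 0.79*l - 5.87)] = (-4.08375*l^2 + 1.17315*l + 0.27*(5.5*l - 0.79)*(11.0*l - 1.58) - 8.71695)/(2.75*l^2 - 0.79*l + 5.87)^3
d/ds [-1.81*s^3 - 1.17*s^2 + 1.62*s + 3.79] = -5.43*s^2 - 2.34*s + 1.62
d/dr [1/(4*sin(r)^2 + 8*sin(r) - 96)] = -(sin(r) + 1)*cos(r)/(2*(sin(r)^2 + 2*sin(r) - 24)^2)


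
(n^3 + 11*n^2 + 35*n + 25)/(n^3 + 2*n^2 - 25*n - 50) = (n^2 + 6*n + 5)/(n^2 - 3*n - 10)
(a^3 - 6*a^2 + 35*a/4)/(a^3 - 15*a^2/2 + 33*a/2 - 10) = a*(2*a - 7)/(2*(a^2 - 5*a + 4))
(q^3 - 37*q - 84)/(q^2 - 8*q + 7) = (q^2 + 7*q + 12)/(q - 1)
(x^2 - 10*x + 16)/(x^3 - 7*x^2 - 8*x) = (x - 2)/(x*(x + 1))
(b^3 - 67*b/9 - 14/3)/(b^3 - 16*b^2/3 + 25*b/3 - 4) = (9*b^2 + 27*b + 14)/(3*(3*b^2 - 7*b + 4))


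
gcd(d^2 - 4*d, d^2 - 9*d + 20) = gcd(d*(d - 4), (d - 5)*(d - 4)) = d - 4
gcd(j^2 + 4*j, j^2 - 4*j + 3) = 1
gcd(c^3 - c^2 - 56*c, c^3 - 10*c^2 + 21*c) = c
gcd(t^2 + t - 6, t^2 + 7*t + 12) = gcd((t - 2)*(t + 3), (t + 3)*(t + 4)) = t + 3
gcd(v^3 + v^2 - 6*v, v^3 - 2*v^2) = v^2 - 2*v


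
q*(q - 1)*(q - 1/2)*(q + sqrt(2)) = q^4 - 3*q^3/2 + sqrt(2)*q^3 - 3*sqrt(2)*q^2/2 + q^2/2 + sqrt(2)*q/2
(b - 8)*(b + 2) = b^2 - 6*b - 16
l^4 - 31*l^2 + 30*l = l*(l - 5)*(l - 1)*(l + 6)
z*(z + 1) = z^2 + z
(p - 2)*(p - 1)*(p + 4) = p^3 + p^2 - 10*p + 8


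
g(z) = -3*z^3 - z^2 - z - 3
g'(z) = -9*z^2 - 2*z - 1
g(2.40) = -52.63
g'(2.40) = -57.64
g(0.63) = -4.78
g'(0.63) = -5.83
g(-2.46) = 38.07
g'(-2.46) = -50.54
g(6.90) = -1043.04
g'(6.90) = -443.29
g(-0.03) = -2.97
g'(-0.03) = -0.95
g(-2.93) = 66.81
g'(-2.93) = -72.40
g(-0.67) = -1.88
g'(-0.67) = -3.70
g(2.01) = -33.41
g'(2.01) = -41.38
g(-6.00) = 615.00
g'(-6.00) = -313.00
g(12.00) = -5343.00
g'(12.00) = -1321.00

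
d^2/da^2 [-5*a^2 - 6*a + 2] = -10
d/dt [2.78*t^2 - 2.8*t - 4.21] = 5.56*t - 2.8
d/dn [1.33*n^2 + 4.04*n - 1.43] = 2.66*n + 4.04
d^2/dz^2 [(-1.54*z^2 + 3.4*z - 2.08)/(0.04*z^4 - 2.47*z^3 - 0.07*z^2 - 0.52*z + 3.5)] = (-0.014784*z^8 + 0.978191999999999*z^7 - 24.240676*z^6 + 130.181976*z^5 - 131.179896*z^4 - 210.075744*z^3 + 337.856136*z^2 - 103.345872*z - 27.498064)/(6.4e-5*z^12 - 0.011856*z^11 + 0.731772*z^10 - 15.030223*z^9 - 0.955545*z^8 - 11.619777*z^7 + 63.493307*z^6 + 1.182792*z^5 + 28.437066*z^4 - 90.148708*z^3 + 0.2667*z^2 - 19.11*z + 42.875)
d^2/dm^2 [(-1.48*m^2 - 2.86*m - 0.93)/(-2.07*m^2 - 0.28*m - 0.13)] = (7.105427357601e-15*m^4 + 22.794012*m^3 + 21.520134*m^2 - 1.383588*m - 0.512886)/(8.869743*m^6 + 3.599316*m^5 + 2.157975*m^4 + 0.47404*m^3 + 0.135525*m^2 + 0.014196*m + 0.002197)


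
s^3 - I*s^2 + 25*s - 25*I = (s - 5*I)*(s - I)*(s + 5*I)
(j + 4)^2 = j^2 + 8*j + 16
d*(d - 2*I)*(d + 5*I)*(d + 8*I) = d^4 + 11*I*d^3 - 14*d^2 + 80*I*d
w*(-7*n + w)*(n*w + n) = -7*n^2*w^2 - 7*n^2*w + n*w^3 + n*w^2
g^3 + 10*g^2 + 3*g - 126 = (g - 3)*(g + 6)*(g + 7)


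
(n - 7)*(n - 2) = n^2 - 9*n + 14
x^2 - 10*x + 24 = (x - 6)*(x - 4)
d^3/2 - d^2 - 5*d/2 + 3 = (d/2 + 1)*(d - 3)*(d - 1)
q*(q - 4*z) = q^2 - 4*q*z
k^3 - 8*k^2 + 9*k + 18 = (k - 6)*(k - 3)*(k + 1)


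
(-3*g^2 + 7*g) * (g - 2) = -3*g^3 + 13*g^2 - 14*g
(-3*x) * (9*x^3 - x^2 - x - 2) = -27*x^4 + 3*x^3 + 3*x^2 + 6*x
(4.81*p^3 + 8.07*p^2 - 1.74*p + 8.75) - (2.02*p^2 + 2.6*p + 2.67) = 4.81*p^3 + 6.05*p^2 - 4.34*p + 6.08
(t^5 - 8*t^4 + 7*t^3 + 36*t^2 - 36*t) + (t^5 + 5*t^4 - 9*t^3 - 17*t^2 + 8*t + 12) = 2*t^5 - 3*t^4 - 2*t^3 + 19*t^2 - 28*t + 12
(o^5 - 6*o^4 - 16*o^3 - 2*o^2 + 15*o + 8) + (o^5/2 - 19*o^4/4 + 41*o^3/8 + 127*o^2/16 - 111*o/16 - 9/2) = 3*o^5/2 - 43*o^4/4 - 87*o^3/8 + 95*o^2/16 + 129*o/16 + 7/2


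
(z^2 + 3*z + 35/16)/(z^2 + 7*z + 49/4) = (16*z^2 + 48*z + 35)/(4*(4*z^2 + 28*z + 49))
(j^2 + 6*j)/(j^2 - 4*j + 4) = j*(j + 6)/(j^2 - 4*j + 4)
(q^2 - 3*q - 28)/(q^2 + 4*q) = (q - 7)/q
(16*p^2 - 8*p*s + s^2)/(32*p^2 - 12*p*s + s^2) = (4*p - s)/(8*p - s)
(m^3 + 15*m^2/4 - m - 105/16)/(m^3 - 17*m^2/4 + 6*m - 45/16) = (4*m^2 + 20*m + 21)/(4*m^2 - 12*m + 9)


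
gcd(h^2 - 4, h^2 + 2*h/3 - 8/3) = h + 2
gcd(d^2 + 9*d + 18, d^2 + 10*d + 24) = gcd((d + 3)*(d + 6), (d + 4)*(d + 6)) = d + 6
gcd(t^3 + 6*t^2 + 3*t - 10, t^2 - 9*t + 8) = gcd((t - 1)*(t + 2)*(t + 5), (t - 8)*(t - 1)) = t - 1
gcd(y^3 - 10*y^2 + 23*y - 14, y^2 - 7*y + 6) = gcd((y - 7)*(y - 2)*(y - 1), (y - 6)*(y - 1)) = y - 1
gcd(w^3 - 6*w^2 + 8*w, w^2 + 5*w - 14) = w - 2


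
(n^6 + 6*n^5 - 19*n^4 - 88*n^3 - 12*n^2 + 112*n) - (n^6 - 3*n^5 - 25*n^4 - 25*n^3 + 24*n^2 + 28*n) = 9*n^5 + 6*n^4 - 63*n^3 - 36*n^2 + 84*n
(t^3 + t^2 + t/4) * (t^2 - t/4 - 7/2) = t^5 + 3*t^4/4 - 7*t^3/2 - 57*t^2/16 - 7*t/8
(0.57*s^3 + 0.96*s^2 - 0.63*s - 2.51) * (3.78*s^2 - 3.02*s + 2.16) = 2.1546*s^5 + 1.9074*s^4 - 4.0494*s^3 - 5.5116*s^2 + 6.2194*s - 5.4216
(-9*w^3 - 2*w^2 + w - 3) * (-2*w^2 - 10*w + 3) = 18*w^5 + 94*w^4 - 9*w^3 - 10*w^2 + 33*w - 9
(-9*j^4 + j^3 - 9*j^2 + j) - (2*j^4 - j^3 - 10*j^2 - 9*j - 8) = -11*j^4 + 2*j^3 + j^2 + 10*j + 8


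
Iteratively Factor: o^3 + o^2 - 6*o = (o + 3)*(o^2 - 2*o) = o*(o + 3)*(o - 2)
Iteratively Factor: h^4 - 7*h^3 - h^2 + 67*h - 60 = (h - 5)*(h^3 - 2*h^2 - 11*h + 12) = (h - 5)*(h + 3)*(h^2 - 5*h + 4) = (h - 5)*(h - 1)*(h + 3)*(h - 4)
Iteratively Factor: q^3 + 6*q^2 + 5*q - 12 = (q - 1)*(q^2 + 7*q + 12) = (q - 1)*(q + 4)*(q + 3)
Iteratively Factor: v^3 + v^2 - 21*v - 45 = (v + 3)*(v^2 - 2*v - 15) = (v - 5)*(v + 3)*(v + 3)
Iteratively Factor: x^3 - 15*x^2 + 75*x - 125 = (x - 5)*(x^2 - 10*x + 25) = (x - 5)^2*(x - 5)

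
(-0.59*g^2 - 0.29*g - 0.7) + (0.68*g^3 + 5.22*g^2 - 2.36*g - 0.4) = 0.68*g^3 + 4.63*g^2 - 2.65*g - 1.1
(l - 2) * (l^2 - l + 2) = l^3 - 3*l^2 + 4*l - 4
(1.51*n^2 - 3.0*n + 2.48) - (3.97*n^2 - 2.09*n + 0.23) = -2.46*n^2 - 0.91*n + 2.25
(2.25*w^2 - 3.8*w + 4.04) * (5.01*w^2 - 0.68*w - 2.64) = 11.2725*w^4 - 20.568*w^3 + 16.8844*w^2 + 7.2848*w - 10.6656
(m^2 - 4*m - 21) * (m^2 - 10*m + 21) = m^4 - 14*m^3 + 40*m^2 + 126*m - 441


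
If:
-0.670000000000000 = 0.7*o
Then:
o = -0.96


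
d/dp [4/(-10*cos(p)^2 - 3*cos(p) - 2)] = -4*(20*cos(p) + 3)*sin(p)/(10*cos(p)^2 + 3*cos(p) + 2)^2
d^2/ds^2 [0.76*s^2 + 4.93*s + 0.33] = 1.52000000000000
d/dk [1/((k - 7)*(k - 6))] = (13 - 2*k)/(k^4 - 26*k^3 + 253*k^2 - 1092*k + 1764)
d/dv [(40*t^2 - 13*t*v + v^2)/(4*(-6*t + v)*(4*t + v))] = t*(392*t^2 - 128*t*v + 11*v^2)/(4*(576*t^4 + 96*t^3*v - 44*t^2*v^2 - 4*t*v^3 + v^4))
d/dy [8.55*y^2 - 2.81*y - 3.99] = 17.1*y - 2.81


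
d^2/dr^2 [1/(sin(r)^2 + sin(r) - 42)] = (-4*sin(r)^4 - 3*sin(r)^3 - 163*sin(r)^2 - 36*sin(r) + 86)/(sin(r)^2 + sin(r) - 42)^3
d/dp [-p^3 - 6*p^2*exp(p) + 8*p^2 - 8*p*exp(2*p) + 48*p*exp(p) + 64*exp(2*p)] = -6*p^2*exp(p) - 3*p^2 - 16*p*exp(2*p) + 36*p*exp(p) + 16*p + 120*exp(2*p) + 48*exp(p)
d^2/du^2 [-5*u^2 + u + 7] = -10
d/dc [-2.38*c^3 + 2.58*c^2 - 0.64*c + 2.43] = -7.14*c^2 + 5.16*c - 0.64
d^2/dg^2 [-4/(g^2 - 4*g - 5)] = 8*(-g^2 + 4*g + 4*(g - 2)^2 + 5)/(-g^2 + 4*g + 5)^3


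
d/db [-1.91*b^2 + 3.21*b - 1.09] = 3.21 - 3.82*b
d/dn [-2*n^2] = -4*n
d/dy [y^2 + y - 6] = 2*y + 1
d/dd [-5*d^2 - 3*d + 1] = -10*d - 3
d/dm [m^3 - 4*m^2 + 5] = m*(3*m - 8)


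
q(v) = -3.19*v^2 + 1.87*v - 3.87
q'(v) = 1.87 - 6.38*v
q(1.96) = -12.46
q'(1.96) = -10.63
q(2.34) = -16.96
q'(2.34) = -13.06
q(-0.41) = -5.17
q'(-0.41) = 4.49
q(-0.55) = -5.86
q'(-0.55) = 5.38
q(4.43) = -58.19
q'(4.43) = -26.39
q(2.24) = -15.69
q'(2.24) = -12.42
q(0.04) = -3.80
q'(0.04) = 1.61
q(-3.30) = -44.78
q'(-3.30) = 22.92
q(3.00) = -26.97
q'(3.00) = -17.27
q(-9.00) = -279.09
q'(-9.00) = 59.29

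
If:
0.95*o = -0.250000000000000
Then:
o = -0.26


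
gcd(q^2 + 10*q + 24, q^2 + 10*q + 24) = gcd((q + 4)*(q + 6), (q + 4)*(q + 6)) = q^2 + 10*q + 24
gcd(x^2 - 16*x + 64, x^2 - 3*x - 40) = x - 8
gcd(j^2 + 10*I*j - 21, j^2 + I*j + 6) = j + 3*I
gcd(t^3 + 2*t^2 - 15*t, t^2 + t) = t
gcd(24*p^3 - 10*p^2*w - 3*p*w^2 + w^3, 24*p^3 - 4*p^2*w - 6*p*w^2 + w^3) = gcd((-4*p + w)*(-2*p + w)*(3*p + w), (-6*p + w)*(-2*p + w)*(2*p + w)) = 2*p - w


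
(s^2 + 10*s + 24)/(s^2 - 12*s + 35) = (s^2 + 10*s + 24)/(s^2 - 12*s + 35)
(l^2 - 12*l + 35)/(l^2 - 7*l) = (l - 5)/l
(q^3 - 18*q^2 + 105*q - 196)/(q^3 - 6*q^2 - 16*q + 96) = (q^2 - 14*q + 49)/(q^2 - 2*q - 24)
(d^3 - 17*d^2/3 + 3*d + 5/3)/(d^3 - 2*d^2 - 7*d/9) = 3*(d^2 - 6*d + 5)/(d*(3*d - 7))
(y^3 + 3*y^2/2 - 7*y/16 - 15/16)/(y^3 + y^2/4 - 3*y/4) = (y + 5/4)/y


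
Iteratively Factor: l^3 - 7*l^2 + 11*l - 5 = (l - 5)*(l^2 - 2*l + 1) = (l - 5)*(l - 1)*(l - 1)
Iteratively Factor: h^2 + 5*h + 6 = (h + 3)*(h + 2)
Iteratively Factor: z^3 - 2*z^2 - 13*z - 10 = (z - 5)*(z^2 + 3*z + 2) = (z - 5)*(z + 1)*(z + 2)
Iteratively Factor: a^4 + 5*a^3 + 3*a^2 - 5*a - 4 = (a + 1)*(a^3 + 4*a^2 - a - 4) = (a + 1)^2*(a^2 + 3*a - 4) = (a + 1)^2*(a + 4)*(a - 1)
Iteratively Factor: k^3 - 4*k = (k - 2)*(k^2 + 2*k) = k*(k - 2)*(k + 2)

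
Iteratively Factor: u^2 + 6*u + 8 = (u + 2)*(u + 4)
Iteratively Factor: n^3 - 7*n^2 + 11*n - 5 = (n - 5)*(n^2 - 2*n + 1) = (n - 5)*(n - 1)*(n - 1)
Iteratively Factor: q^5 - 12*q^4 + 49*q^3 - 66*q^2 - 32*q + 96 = (q - 3)*(q^4 - 9*q^3 + 22*q^2 - 32) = (q - 4)*(q - 3)*(q^3 - 5*q^2 + 2*q + 8) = (q - 4)*(q - 3)*(q + 1)*(q^2 - 6*q + 8) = (q - 4)^2*(q - 3)*(q + 1)*(q - 2)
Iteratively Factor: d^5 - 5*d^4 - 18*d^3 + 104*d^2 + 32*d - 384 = (d + 2)*(d^4 - 7*d^3 - 4*d^2 + 112*d - 192) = (d - 4)*(d + 2)*(d^3 - 3*d^2 - 16*d + 48) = (d - 4)*(d - 3)*(d + 2)*(d^2 - 16) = (d - 4)^2*(d - 3)*(d + 2)*(d + 4)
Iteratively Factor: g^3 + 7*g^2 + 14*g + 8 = (g + 1)*(g^2 + 6*g + 8) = (g + 1)*(g + 2)*(g + 4)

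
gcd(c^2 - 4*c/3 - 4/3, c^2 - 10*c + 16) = c - 2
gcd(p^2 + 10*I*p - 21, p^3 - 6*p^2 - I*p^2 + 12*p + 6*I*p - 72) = p + 3*I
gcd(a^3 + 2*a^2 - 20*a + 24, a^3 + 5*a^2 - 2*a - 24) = a - 2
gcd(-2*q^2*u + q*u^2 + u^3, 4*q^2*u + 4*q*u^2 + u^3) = 2*q*u + u^2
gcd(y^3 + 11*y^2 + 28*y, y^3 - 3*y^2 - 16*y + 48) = y + 4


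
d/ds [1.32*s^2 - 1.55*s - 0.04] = 2.64*s - 1.55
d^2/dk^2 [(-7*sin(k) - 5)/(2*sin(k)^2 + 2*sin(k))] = (7*sin(k) + 6 - 5/sin(k) - 20/sin(k)^2 - 10/sin(k)^3)/(2*(sin(k) + 1)^2)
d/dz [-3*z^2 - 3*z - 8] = -6*z - 3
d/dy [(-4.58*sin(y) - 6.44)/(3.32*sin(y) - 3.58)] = 37.7772*cos(y)/(3.32*sin(y) - 3.58)^2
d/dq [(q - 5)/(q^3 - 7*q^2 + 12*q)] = (q*(q^2 - 7*q + 12) - (q - 5)*(3*q^2 - 14*q + 12))/(q^2*(q^2 - 7*q + 12)^2)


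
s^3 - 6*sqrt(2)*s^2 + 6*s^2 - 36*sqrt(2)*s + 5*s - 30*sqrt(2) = (s + 1)*(s + 5)*(s - 6*sqrt(2))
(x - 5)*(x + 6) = x^2 + x - 30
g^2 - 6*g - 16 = (g - 8)*(g + 2)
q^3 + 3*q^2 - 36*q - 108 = (q - 6)*(q + 3)*(q + 6)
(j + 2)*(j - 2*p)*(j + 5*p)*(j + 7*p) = j^4 + 10*j^3*p + 2*j^3 + 11*j^2*p^2 + 20*j^2*p - 70*j*p^3 + 22*j*p^2 - 140*p^3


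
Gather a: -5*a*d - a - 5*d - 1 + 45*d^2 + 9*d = a*(-5*d - 1) + 45*d^2 + 4*d - 1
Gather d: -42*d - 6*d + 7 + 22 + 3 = 32 - 48*d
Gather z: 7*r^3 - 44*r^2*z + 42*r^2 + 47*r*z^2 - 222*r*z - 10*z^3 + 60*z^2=7*r^3 + 42*r^2 - 10*z^3 + z^2*(47*r + 60) + z*(-44*r^2 - 222*r)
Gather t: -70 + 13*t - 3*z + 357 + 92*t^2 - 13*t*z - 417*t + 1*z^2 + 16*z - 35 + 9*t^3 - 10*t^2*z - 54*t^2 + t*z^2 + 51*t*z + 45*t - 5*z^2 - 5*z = 9*t^3 + t^2*(38 - 10*z) + t*(z^2 + 38*z - 359) - 4*z^2 + 8*z + 252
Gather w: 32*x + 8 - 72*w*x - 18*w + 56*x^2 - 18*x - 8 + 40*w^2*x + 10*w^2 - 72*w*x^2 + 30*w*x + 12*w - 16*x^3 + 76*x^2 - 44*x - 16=w^2*(40*x + 10) + w*(-72*x^2 - 42*x - 6) - 16*x^3 + 132*x^2 - 30*x - 16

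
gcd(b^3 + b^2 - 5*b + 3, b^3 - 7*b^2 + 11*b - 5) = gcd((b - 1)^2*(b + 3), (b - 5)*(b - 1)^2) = b^2 - 2*b + 1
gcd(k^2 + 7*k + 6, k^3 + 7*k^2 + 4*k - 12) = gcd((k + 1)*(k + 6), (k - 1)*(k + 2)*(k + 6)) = k + 6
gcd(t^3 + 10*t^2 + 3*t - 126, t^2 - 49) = t + 7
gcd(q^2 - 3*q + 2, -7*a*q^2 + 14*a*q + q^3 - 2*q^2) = q - 2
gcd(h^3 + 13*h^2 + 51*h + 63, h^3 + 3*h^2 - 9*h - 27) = h^2 + 6*h + 9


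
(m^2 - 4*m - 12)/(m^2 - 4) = (m - 6)/(m - 2)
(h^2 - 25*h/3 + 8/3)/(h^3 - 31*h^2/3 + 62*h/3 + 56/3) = (3*h^2 - 25*h + 8)/(3*h^3 - 31*h^2 + 62*h + 56)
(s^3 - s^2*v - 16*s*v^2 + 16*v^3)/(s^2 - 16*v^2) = s - v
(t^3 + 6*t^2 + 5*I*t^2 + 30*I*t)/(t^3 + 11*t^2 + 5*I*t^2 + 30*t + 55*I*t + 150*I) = t/(t + 5)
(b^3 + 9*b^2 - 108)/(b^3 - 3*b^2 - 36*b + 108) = (b + 6)/(b - 6)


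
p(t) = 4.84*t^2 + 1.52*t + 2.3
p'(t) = 9.68*t + 1.52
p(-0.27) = 2.24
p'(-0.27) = -1.09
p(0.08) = 2.45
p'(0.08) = 2.29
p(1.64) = 17.81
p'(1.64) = 17.40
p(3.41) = 63.76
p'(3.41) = 34.53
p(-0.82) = 4.31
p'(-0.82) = -6.42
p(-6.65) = 206.23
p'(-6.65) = -62.85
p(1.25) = 11.76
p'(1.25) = 13.62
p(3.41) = 63.76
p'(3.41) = 34.53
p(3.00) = 50.42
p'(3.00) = 30.56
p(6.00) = 185.66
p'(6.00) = 59.60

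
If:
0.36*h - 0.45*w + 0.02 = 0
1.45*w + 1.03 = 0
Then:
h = -0.94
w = -0.71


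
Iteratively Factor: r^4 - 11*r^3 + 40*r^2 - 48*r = (r - 4)*(r^3 - 7*r^2 + 12*r) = (r - 4)*(r - 3)*(r^2 - 4*r) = (r - 4)^2*(r - 3)*(r)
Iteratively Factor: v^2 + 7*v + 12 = (v + 3)*(v + 4)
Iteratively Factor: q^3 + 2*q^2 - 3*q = (q + 3)*(q^2 - q) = q*(q + 3)*(q - 1)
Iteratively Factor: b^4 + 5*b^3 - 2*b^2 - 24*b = (b + 4)*(b^3 + b^2 - 6*b) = b*(b + 4)*(b^2 + b - 6) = b*(b + 3)*(b + 4)*(b - 2)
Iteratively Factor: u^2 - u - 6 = (u + 2)*(u - 3)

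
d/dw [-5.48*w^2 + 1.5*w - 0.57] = 1.5 - 10.96*w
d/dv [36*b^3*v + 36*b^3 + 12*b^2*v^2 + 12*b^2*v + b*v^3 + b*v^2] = b*(36*b^2 + 24*b*v + 12*b + 3*v^2 + 2*v)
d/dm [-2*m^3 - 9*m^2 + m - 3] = -6*m^2 - 18*m + 1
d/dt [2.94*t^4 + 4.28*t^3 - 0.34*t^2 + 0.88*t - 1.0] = 11.76*t^3 + 12.84*t^2 - 0.68*t + 0.88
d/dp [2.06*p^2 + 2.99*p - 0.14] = 4.12*p + 2.99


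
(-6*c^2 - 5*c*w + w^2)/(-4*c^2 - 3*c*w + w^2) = (-6*c + w)/(-4*c + w)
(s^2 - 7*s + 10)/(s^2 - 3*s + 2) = (s - 5)/(s - 1)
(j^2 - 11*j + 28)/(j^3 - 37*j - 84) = (j - 4)/(j^2 + 7*j + 12)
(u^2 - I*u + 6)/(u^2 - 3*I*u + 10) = (u - 3*I)/(u - 5*I)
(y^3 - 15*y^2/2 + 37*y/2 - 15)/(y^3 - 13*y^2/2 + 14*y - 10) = (y - 3)/(y - 2)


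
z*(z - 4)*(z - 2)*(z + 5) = z^4 - z^3 - 22*z^2 + 40*z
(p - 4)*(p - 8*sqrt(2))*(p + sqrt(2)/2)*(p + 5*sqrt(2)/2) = p^4 - 5*sqrt(2)*p^3 - 4*p^3 - 91*p^2/2 + 20*sqrt(2)*p^2 - 20*sqrt(2)*p + 182*p + 80*sqrt(2)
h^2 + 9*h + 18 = (h + 3)*(h + 6)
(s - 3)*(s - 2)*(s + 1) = s^3 - 4*s^2 + s + 6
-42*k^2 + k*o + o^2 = (-6*k + o)*(7*k + o)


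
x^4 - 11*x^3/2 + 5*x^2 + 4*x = x*(x - 4)*(x - 2)*(x + 1/2)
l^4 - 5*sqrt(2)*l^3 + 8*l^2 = l^2*(l - 4*sqrt(2))*(l - sqrt(2))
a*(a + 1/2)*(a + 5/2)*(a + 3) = a^4 + 6*a^3 + 41*a^2/4 + 15*a/4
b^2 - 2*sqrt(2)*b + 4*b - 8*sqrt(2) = (b + 4)*(b - 2*sqrt(2))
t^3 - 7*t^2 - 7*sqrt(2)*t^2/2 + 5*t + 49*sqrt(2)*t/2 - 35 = (t - 7)*(t - 5*sqrt(2)/2)*(t - sqrt(2))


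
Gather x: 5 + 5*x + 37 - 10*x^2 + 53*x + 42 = -10*x^2 + 58*x + 84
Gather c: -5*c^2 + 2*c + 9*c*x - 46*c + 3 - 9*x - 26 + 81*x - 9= -5*c^2 + c*(9*x - 44) + 72*x - 32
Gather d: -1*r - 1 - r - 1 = -2*r - 2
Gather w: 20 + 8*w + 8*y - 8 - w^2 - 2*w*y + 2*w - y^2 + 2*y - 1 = -w^2 + w*(10 - 2*y) - y^2 + 10*y + 11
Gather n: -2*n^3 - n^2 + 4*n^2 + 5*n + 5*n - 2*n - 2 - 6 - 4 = -2*n^3 + 3*n^2 + 8*n - 12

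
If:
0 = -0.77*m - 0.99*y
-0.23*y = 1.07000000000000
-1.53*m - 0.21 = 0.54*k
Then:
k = -17.34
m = 5.98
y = -4.65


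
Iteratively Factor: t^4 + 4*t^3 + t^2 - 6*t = (t)*(t^3 + 4*t^2 + t - 6) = t*(t + 2)*(t^2 + 2*t - 3) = t*(t + 2)*(t + 3)*(t - 1)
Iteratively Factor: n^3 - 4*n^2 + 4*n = (n - 2)*(n^2 - 2*n) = n*(n - 2)*(n - 2)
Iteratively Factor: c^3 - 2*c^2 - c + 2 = (c + 1)*(c^2 - 3*c + 2) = (c - 1)*(c + 1)*(c - 2)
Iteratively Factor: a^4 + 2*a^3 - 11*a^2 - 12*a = (a)*(a^3 + 2*a^2 - 11*a - 12) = a*(a + 4)*(a^2 - 2*a - 3) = a*(a - 3)*(a + 4)*(a + 1)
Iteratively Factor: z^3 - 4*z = (z + 2)*(z^2 - 2*z) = z*(z + 2)*(z - 2)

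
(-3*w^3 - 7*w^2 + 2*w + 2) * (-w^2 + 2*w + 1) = 3*w^5 + w^4 - 19*w^3 - 5*w^2 + 6*w + 2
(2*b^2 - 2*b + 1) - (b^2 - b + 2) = b^2 - b - 1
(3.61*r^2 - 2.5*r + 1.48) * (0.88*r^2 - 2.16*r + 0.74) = 3.1768*r^4 - 9.9976*r^3 + 9.3738*r^2 - 5.0468*r + 1.0952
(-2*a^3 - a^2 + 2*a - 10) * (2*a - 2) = -4*a^4 + 2*a^3 + 6*a^2 - 24*a + 20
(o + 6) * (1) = o + 6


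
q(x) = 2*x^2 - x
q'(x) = 4*x - 1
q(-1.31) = 4.74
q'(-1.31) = -6.24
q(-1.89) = 9.03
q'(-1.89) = -8.56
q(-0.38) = 0.67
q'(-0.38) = -2.52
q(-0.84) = 2.25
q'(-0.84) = -4.36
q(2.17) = 7.25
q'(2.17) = 7.68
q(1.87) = 5.12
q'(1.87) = 6.48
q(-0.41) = 0.75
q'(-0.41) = -2.64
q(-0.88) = 2.43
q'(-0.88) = -4.52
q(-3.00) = 21.00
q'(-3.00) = -13.00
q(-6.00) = 78.00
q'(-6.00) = -25.00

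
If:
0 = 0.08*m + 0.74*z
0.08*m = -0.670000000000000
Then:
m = -8.38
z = 0.91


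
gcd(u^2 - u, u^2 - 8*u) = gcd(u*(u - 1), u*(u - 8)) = u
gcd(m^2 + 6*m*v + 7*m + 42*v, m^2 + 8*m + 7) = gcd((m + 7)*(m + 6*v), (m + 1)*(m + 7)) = m + 7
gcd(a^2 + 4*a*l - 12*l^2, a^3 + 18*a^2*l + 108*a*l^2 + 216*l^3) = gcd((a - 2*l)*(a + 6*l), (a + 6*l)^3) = a + 6*l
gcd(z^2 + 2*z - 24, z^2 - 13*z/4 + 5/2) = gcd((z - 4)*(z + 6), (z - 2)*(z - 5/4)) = 1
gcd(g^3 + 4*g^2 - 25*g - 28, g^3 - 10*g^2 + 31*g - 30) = 1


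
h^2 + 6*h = h*(h + 6)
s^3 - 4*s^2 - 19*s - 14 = (s - 7)*(s + 1)*(s + 2)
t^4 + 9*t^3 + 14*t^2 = t^2*(t + 2)*(t + 7)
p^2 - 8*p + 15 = (p - 5)*(p - 3)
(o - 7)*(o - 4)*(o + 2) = o^3 - 9*o^2 + 6*o + 56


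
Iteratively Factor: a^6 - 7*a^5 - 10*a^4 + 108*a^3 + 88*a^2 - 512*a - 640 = (a - 4)*(a^5 - 3*a^4 - 22*a^3 + 20*a^2 + 168*a + 160) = (a - 4)*(a + 2)*(a^4 - 5*a^3 - 12*a^2 + 44*a + 80) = (a - 4)*(a + 2)^2*(a^3 - 7*a^2 + 2*a + 40) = (a - 4)^2*(a + 2)^2*(a^2 - 3*a - 10) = (a - 5)*(a - 4)^2*(a + 2)^2*(a + 2)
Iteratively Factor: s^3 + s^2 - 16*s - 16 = (s - 4)*(s^2 + 5*s + 4) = (s - 4)*(s + 4)*(s + 1)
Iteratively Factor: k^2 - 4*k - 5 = (k + 1)*(k - 5)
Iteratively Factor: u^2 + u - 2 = (u - 1)*(u + 2)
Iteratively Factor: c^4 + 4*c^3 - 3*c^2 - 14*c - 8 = (c + 1)*(c^3 + 3*c^2 - 6*c - 8) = (c + 1)*(c + 4)*(c^2 - c - 2) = (c - 2)*(c + 1)*(c + 4)*(c + 1)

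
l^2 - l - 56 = (l - 8)*(l + 7)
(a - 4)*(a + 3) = a^2 - a - 12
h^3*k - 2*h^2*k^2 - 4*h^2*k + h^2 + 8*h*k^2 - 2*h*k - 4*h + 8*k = (h - 4)*(h - 2*k)*(h*k + 1)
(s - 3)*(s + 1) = s^2 - 2*s - 3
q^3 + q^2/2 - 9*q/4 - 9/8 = (q - 3/2)*(q + 1/2)*(q + 3/2)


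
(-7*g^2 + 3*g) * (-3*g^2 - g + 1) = 21*g^4 - 2*g^3 - 10*g^2 + 3*g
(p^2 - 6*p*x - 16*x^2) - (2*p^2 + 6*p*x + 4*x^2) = -p^2 - 12*p*x - 20*x^2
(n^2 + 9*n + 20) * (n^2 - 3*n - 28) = n^4 + 6*n^3 - 35*n^2 - 312*n - 560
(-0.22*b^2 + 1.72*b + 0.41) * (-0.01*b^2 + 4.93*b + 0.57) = 0.0022*b^4 - 1.1018*b^3 + 8.3501*b^2 + 3.0017*b + 0.2337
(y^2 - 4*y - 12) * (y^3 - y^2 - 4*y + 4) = y^5 - 5*y^4 - 12*y^3 + 32*y^2 + 32*y - 48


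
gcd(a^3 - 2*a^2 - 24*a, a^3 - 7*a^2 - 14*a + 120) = a^2 - 2*a - 24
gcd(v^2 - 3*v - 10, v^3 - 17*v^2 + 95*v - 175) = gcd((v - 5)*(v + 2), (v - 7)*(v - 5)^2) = v - 5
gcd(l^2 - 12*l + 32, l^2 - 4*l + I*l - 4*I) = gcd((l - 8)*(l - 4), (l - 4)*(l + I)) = l - 4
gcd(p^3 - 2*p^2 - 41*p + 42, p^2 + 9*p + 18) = p + 6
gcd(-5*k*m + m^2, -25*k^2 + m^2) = 5*k - m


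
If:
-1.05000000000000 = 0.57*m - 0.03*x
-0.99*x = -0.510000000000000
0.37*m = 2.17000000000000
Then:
No Solution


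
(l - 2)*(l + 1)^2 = l^3 - 3*l - 2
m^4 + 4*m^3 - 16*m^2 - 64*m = m*(m - 4)*(m + 4)^2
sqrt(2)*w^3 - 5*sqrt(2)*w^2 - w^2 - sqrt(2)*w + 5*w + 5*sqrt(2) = (w - 5)*(w - sqrt(2))*(sqrt(2)*w + 1)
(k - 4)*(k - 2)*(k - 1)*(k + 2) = k^4 - 5*k^3 + 20*k - 16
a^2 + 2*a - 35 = (a - 5)*(a + 7)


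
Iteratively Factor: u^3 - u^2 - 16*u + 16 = (u - 1)*(u^2 - 16) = (u - 4)*(u - 1)*(u + 4)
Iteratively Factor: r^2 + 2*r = (r)*(r + 2)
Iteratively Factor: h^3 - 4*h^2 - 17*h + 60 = (h - 5)*(h^2 + h - 12) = (h - 5)*(h - 3)*(h + 4)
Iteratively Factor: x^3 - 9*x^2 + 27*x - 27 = (x - 3)*(x^2 - 6*x + 9) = (x - 3)^2*(x - 3)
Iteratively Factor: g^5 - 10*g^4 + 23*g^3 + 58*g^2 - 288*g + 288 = (g - 4)*(g^4 - 6*g^3 - g^2 + 54*g - 72) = (g - 4)*(g - 3)*(g^3 - 3*g^2 - 10*g + 24) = (g - 4)*(g - 3)*(g + 3)*(g^2 - 6*g + 8) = (g - 4)*(g - 3)*(g - 2)*(g + 3)*(g - 4)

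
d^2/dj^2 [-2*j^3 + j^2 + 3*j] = 2 - 12*j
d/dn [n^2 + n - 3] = 2*n + 1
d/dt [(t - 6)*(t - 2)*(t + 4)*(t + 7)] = 4*t^3 + 9*t^2 - 96*t - 92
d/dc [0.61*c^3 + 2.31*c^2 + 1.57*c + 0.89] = 1.83*c^2 + 4.62*c + 1.57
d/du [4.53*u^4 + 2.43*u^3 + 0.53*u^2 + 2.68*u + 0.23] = 18.12*u^3 + 7.29*u^2 + 1.06*u + 2.68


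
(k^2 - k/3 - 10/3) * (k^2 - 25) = k^4 - k^3/3 - 85*k^2/3 + 25*k/3 + 250/3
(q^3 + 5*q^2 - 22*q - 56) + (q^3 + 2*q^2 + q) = 2*q^3 + 7*q^2 - 21*q - 56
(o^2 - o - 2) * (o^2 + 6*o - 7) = o^4 + 5*o^3 - 15*o^2 - 5*o + 14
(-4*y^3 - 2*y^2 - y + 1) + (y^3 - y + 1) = -3*y^3 - 2*y^2 - 2*y + 2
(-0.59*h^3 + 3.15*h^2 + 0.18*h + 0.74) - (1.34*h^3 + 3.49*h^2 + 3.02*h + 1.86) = -1.93*h^3 - 0.34*h^2 - 2.84*h - 1.12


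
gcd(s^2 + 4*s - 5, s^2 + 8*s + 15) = s + 5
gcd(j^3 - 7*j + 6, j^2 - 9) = j + 3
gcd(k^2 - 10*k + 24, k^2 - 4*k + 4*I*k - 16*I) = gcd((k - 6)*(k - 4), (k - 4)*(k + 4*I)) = k - 4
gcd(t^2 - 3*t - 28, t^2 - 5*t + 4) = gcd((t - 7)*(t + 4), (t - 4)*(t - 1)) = 1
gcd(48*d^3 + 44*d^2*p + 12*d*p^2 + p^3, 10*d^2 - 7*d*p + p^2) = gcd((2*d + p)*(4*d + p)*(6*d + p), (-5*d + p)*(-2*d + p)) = 1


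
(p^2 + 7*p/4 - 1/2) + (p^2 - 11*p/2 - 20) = 2*p^2 - 15*p/4 - 41/2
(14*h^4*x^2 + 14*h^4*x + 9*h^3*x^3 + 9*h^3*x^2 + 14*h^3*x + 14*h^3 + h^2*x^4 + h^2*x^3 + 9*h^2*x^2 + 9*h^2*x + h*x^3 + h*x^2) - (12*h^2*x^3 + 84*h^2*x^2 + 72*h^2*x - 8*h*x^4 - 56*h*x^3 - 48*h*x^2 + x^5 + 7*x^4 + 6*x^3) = 14*h^4*x^2 + 14*h^4*x + 9*h^3*x^3 + 9*h^3*x^2 + 14*h^3*x + 14*h^3 + h^2*x^4 - 11*h^2*x^3 - 75*h^2*x^2 - 63*h^2*x + 8*h*x^4 + 57*h*x^3 + 49*h*x^2 - x^5 - 7*x^4 - 6*x^3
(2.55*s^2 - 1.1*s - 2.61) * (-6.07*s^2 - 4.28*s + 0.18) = -15.4785*s^4 - 4.237*s^3 + 21.0097*s^2 + 10.9728*s - 0.4698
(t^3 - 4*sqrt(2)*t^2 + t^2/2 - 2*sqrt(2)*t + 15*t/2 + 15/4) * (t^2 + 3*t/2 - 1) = t^5 - 4*sqrt(2)*t^4 + 2*t^4 - 8*sqrt(2)*t^3 + 29*t^3/4 + sqrt(2)*t^2 + 29*t^2/2 - 15*t/8 + 2*sqrt(2)*t - 15/4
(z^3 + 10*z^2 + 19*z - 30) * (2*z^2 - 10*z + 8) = 2*z^5 + 10*z^4 - 54*z^3 - 170*z^2 + 452*z - 240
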